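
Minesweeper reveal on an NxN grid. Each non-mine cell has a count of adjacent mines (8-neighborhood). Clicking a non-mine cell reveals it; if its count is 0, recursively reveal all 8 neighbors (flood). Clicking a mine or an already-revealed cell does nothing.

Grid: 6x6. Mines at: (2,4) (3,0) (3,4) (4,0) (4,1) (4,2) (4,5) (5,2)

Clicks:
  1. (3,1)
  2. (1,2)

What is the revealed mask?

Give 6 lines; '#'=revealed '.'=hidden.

Click 1 (3,1) count=4: revealed 1 new [(3,1)] -> total=1
Click 2 (1,2) count=0: revealed 18 new [(0,0) (0,1) (0,2) (0,3) (0,4) (0,5) (1,0) (1,1) (1,2) (1,3) (1,4) (1,5) (2,0) (2,1) (2,2) (2,3) (3,2) (3,3)] -> total=19

Answer: ######
######
####..
.###..
......
......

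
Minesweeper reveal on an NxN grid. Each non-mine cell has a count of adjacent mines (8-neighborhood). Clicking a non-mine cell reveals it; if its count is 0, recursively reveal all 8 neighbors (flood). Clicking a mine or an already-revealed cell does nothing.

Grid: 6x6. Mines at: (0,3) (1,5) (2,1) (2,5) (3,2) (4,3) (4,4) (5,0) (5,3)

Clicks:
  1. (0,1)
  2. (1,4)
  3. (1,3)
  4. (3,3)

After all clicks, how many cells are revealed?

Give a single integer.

Click 1 (0,1) count=0: revealed 6 new [(0,0) (0,1) (0,2) (1,0) (1,1) (1,2)] -> total=6
Click 2 (1,4) count=3: revealed 1 new [(1,4)] -> total=7
Click 3 (1,3) count=1: revealed 1 new [(1,3)] -> total=8
Click 4 (3,3) count=3: revealed 1 new [(3,3)] -> total=9

Answer: 9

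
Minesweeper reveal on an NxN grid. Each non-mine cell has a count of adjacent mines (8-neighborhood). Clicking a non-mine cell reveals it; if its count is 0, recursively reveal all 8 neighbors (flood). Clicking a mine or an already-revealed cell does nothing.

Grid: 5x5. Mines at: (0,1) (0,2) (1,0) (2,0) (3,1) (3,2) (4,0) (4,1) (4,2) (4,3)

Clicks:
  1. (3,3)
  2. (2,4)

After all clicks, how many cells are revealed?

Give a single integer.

Click 1 (3,3) count=3: revealed 1 new [(3,3)] -> total=1
Click 2 (2,4) count=0: revealed 7 new [(0,3) (0,4) (1,3) (1,4) (2,3) (2,4) (3,4)] -> total=8

Answer: 8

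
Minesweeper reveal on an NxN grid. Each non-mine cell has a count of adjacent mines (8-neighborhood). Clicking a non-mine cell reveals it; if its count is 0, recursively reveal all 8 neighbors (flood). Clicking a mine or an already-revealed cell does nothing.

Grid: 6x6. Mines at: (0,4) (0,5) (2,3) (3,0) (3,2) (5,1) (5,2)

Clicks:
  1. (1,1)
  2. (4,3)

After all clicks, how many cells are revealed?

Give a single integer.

Click 1 (1,1) count=0: revealed 11 new [(0,0) (0,1) (0,2) (0,3) (1,0) (1,1) (1,2) (1,3) (2,0) (2,1) (2,2)] -> total=11
Click 2 (4,3) count=2: revealed 1 new [(4,3)] -> total=12

Answer: 12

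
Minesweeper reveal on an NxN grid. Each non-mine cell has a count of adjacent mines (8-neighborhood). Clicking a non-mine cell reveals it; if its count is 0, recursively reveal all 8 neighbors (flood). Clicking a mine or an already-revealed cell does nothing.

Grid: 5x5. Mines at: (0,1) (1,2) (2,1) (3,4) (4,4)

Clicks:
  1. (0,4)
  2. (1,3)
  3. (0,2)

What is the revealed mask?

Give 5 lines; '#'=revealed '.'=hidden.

Answer: ..###
...##
...##
.....
.....

Derivation:
Click 1 (0,4) count=0: revealed 6 new [(0,3) (0,4) (1,3) (1,4) (2,3) (2,4)] -> total=6
Click 2 (1,3) count=1: revealed 0 new [(none)] -> total=6
Click 3 (0,2) count=2: revealed 1 new [(0,2)] -> total=7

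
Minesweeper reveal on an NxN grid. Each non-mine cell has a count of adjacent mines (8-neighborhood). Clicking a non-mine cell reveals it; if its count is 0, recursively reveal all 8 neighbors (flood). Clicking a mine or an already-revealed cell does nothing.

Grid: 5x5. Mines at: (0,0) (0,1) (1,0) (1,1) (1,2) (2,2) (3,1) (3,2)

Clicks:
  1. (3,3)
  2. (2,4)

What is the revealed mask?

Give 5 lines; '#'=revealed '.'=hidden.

Click 1 (3,3) count=2: revealed 1 new [(3,3)] -> total=1
Click 2 (2,4) count=0: revealed 9 new [(0,3) (0,4) (1,3) (1,4) (2,3) (2,4) (3,4) (4,3) (4,4)] -> total=10

Answer: ...##
...##
...##
...##
...##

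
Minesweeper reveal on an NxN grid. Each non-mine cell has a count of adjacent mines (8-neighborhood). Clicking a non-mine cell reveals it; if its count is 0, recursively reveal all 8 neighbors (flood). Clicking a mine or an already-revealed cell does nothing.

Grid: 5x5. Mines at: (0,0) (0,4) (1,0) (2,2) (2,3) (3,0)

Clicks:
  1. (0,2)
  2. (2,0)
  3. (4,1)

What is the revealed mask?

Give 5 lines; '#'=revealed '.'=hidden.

Click 1 (0,2) count=0: revealed 6 new [(0,1) (0,2) (0,3) (1,1) (1,2) (1,3)] -> total=6
Click 2 (2,0) count=2: revealed 1 new [(2,0)] -> total=7
Click 3 (4,1) count=1: revealed 1 new [(4,1)] -> total=8

Answer: .###.
.###.
#....
.....
.#...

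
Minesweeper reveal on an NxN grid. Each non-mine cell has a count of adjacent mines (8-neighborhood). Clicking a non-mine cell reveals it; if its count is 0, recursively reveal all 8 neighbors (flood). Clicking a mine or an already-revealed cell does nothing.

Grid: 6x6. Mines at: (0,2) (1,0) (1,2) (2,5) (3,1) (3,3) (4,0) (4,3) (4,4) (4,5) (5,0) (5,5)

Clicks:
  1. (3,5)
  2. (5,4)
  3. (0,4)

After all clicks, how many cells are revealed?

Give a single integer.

Click 1 (3,5) count=3: revealed 1 new [(3,5)] -> total=1
Click 2 (5,4) count=4: revealed 1 new [(5,4)] -> total=2
Click 3 (0,4) count=0: revealed 6 new [(0,3) (0,4) (0,5) (1,3) (1,4) (1,5)] -> total=8

Answer: 8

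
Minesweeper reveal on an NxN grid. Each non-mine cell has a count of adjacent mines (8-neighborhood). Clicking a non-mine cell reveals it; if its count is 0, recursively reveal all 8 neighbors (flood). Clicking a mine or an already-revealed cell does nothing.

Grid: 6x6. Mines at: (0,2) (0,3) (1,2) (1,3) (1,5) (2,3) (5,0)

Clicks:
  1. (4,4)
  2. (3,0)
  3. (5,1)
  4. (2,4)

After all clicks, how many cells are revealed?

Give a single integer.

Answer: 26

Derivation:
Click 1 (4,4) count=0: revealed 26 new [(0,0) (0,1) (1,0) (1,1) (2,0) (2,1) (2,2) (2,4) (2,5) (3,0) (3,1) (3,2) (3,3) (3,4) (3,5) (4,0) (4,1) (4,2) (4,3) (4,4) (4,5) (5,1) (5,2) (5,3) (5,4) (5,5)] -> total=26
Click 2 (3,0) count=0: revealed 0 new [(none)] -> total=26
Click 3 (5,1) count=1: revealed 0 new [(none)] -> total=26
Click 4 (2,4) count=3: revealed 0 new [(none)] -> total=26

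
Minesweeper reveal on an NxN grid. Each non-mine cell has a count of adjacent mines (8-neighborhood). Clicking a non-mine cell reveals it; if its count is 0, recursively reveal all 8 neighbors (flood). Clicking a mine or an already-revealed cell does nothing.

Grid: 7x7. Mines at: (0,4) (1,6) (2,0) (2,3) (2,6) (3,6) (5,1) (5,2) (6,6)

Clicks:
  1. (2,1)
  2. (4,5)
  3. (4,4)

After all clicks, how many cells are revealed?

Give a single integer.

Answer: 13

Derivation:
Click 1 (2,1) count=1: revealed 1 new [(2,1)] -> total=1
Click 2 (4,5) count=1: revealed 1 new [(4,5)] -> total=2
Click 3 (4,4) count=0: revealed 11 new [(3,3) (3,4) (3,5) (4,3) (4,4) (5,3) (5,4) (5,5) (6,3) (6,4) (6,5)] -> total=13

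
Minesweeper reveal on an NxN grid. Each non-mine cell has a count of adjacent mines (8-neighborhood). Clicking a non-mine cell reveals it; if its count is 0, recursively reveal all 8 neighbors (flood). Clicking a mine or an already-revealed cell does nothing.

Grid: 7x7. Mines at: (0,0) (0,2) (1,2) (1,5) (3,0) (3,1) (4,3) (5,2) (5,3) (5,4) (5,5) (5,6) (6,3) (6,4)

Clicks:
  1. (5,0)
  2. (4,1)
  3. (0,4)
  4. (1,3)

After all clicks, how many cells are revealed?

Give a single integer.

Click 1 (5,0) count=0: revealed 6 new [(4,0) (4,1) (5,0) (5,1) (6,0) (6,1)] -> total=6
Click 2 (4,1) count=3: revealed 0 new [(none)] -> total=6
Click 3 (0,4) count=1: revealed 1 new [(0,4)] -> total=7
Click 4 (1,3) count=2: revealed 1 new [(1,3)] -> total=8

Answer: 8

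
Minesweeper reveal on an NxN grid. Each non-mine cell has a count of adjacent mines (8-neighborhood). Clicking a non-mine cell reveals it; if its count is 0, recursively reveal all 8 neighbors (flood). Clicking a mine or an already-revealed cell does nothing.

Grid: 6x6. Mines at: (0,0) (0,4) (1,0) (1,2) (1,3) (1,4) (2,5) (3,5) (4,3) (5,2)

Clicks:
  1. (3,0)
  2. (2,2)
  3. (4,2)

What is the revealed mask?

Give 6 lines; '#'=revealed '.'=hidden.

Answer: ......
......
###...
###...
###...
##....

Derivation:
Click 1 (3,0) count=0: revealed 11 new [(2,0) (2,1) (2,2) (3,0) (3,1) (3,2) (4,0) (4,1) (4,2) (5,0) (5,1)] -> total=11
Click 2 (2,2) count=2: revealed 0 new [(none)] -> total=11
Click 3 (4,2) count=2: revealed 0 new [(none)] -> total=11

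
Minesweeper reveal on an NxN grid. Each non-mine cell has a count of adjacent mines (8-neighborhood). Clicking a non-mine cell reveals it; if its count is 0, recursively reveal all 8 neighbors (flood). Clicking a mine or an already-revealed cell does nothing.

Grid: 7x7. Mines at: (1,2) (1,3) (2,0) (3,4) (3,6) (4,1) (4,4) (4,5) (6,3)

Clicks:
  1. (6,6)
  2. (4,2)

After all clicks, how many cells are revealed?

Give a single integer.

Click 1 (6,6) count=0: revealed 6 new [(5,4) (5,5) (5,6) (6,4) (6,5) (6,6)] -> total=6
Click 2 (4,2) count=1: revealed 1 new [(4,2)] -> total=7

Answer: 7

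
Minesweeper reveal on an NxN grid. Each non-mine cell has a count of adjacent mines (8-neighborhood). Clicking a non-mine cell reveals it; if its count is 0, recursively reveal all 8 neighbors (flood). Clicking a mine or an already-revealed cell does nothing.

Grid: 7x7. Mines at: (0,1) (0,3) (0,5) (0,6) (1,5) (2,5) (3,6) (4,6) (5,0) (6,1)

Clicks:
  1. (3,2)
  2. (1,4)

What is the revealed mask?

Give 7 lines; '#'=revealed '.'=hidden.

Answer: .......
#####..
#####..
######.
######.
.######
..#####

Derivation:
Click 1 (3,2) count=0: revealed 33 new [(1,0) (1,1) (1,2) (1,3) (1,4) (2,0) (2,1) (2,2) (2,3) (2,4) (3,0) (3,1) (3,2) (3,3) (3,4) (3,5) (4,0) (4,1) (4,2) (4,3) (4,4) (4,5) (5,1) (5,2) (5,3) (5,4) (5,5) (5,6) (6,2) (6,3) (6,4) (6,5) (6,6)] -> total=33
Click 2 (1,4) count=4: revealed 0 new [(none)] -> total=33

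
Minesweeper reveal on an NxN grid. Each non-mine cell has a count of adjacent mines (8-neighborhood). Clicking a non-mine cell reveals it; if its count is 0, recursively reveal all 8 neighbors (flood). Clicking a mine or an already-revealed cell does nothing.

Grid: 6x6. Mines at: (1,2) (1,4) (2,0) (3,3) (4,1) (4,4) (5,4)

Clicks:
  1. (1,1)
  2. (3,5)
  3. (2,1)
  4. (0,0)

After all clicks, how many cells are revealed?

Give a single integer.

Click 1 (1,1) count=2: revealed 1 new [(1,1)] -> total=1
Click 2 (3,5) count=1: revealed 1 new [(3,5)] -> total=2
Click 3 (2,1) count=2: revealed 1 new [(2,1)] -> total=3
Click 4 (0,0) count=0: revealed 3 new [(0,0) (0,1) (1,0)] -> total=6

Answer: 6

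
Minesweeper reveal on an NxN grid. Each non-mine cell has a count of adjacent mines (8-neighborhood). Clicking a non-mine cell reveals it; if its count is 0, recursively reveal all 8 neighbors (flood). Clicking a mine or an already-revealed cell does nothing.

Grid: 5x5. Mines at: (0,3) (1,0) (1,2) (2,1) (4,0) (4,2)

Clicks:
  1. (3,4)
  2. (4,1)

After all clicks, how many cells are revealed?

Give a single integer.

Click 1 (3,4) count=0: revealed 8 new [(1,3) (1,4) (2,3) (2,4) (3,3) (3,4) (4,3) (4,4)] -> total=8
Click 2 (4,1) count=2: revealed 1 new [(4,1)] -> total=9

Answer: 9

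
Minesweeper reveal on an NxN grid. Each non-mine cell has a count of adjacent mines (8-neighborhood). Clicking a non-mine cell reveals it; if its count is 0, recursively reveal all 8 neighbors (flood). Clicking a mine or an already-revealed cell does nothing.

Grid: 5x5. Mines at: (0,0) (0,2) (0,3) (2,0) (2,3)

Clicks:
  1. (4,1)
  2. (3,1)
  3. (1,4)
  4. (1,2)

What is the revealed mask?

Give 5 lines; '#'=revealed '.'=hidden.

Answer: .....
..#.#
.....
#####
#####

Derivation:
Click 1 (4,1) count=0: revealed 10 new [(3,0) (3,1) (3,2) (3,3) (3,4) (4,0) (4,1) (4,2) (4,3) (4,4)] -> total=10
Click 2 (3,1) count=1: revealed 0 new [(none)] -> total=10
Click 3 (1,4) count=2: revealed 1 new [(1,4)] -> total=11
Click 4 (1,2) count=3: revealed 1 new [(1,2)] -> total=12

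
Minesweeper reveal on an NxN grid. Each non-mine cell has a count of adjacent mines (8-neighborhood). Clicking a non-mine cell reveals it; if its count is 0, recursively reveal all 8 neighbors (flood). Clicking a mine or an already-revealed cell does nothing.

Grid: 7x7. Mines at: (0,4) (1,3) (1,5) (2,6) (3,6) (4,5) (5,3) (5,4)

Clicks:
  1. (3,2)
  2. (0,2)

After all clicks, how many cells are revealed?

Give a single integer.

Answer: 27

Derivation:
Click 1 (3,2) count=0: revealed 27 new [(0,0) (0,1) (0,2) (1,0) (1,1) (1,2) (2,0) (2,1) (2,2) (2,3) (2,4) (3,0) (3,1) (3,2) (3,3) (3,4) (4,0) (4,1) (4,2) (4,3) (4,4) (5,0) (5,1) (5,2) (6,0) (6,1) (6,2)] -> total=27
Click 2 (0,2) count=1: revealed 0 new [(none)] -> total=27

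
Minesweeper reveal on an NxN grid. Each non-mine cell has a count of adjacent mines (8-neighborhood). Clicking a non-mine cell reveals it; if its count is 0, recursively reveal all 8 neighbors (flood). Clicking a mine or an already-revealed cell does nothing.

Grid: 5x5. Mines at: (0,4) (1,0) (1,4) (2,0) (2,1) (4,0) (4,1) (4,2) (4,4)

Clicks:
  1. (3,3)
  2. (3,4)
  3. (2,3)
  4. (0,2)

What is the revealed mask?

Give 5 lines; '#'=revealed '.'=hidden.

Answer: .###.
.###.
...#.
...##
.....

Derivation:
Click 1 (3,3) count=2: revealed 1 new [(3,3)] -> total=1
Click 2 (3,4) count=1: revealed 1 new [(3,4)] -> total=2
Click 3 (2,3) count=1: revealed 1 new [(2,3)] -> total=3
Click 4 (0,2) count=0: revealed 6 new [(0,1) (0,2) (0,3) (1,1) (1,2) (1,3)] -> total=9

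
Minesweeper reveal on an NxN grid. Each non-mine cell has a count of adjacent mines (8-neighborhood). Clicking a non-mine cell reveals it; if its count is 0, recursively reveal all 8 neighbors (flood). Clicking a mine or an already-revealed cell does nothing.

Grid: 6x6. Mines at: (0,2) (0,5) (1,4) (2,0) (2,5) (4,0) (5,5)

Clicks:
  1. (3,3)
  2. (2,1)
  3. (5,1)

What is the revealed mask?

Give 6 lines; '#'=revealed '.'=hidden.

Answer: ......
.###..
.####.
.####.
.####.
.####.

Derivation:
Click 1 (3,3) count=0: revealed 19 new [(1,1) (1,2) (1,3) (2,1) (2,2) (2,3) (2,4) (3,1) (3,2) (3,3) (3,4) (4,1) (4,2) (4,3) (4,4) (5,1) (5,2) (5,3) (5,4)] -> total=19
Click 2 (2,1) count=1: revealed 0 new [(none)] -> total=19
Click 3 (5,1) count=1: revealed 0 new [(none)] -> total=19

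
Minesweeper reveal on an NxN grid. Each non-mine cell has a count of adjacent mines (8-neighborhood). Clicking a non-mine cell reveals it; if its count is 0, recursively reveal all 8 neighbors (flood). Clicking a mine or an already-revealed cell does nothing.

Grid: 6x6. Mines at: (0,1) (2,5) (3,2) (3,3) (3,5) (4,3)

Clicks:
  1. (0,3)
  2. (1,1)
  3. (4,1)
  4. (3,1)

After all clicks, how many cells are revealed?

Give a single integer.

Click 1 (0,3) count=0: revealed 11 new [(0,2) (0,3) (0,4) (0,5) (1,2) (1,3) (1,4) (1,5) (2,2) (2,3) (2,4)] -> total=11
Click 2 (1,1) count=1: revealed 1 new [(1,1)] -> total=12
Click 3 (4,1) count=1: revealed 1 new [(4,1)] -> total=13
Click 4 (3,1) count=1: revealed 1 new [(3,1)] -> total=14

Answer: 14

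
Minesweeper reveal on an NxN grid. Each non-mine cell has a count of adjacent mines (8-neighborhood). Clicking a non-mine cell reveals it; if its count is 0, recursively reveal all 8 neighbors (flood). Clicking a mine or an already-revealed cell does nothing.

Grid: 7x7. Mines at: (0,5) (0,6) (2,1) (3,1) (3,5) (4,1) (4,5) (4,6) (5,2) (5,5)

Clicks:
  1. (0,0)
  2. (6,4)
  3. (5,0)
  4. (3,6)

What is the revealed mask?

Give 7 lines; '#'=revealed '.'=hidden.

Click 1 (0,0) count=0: revealed 19 new [(0,0) (0,1) (0,2) (0,3) (0,4) (1,0) (1,1) (1,2) (1,3) (1,4) (2,2) (2,3) (2,4) (3,2) (3,3) (3,4) (4,2) (4,3) (4,4)] -> total=19
Click 2 (6,4) count=1: revealed 1 new [(6,4)] -> total=20
Click 3 (5,0) count=1: revealed 1 new [(5,0)] -> total=21
Click 4 (3,6) count=3: revealed 1 new [(3,6)] -> total=22

Answer: #####..
#####..
..###..
..###.#
..###..
#......
....#..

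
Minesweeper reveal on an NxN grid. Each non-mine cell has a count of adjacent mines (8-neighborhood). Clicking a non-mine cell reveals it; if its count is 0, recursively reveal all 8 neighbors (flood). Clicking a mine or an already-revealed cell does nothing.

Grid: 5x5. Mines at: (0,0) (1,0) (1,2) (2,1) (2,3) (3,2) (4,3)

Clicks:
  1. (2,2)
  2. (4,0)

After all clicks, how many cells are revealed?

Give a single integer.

Answer: 5

Derivation:
Click 1 (2,2) count=4: revealed 1 new [(2,2)] -> total=1
Click 2 (4,0) count=0: revealed 4 new [(3,0) (3,1) (4,0) (4,1)] -> total=5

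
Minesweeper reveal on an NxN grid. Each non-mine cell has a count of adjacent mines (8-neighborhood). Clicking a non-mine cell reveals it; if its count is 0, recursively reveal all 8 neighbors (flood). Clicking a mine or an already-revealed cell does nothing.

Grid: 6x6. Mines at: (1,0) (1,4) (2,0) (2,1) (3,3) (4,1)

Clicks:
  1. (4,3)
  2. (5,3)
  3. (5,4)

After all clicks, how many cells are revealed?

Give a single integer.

Click 1 (4,3) count=1: revealed 1 new [(4,3)] -> total=1
Click 2 (5,3) count=0: revealed 11 new [(2,4) (2,5) (3,4) (3,5) (4,2) (4,4) (4,5) (5,2) (5,3) (5,4) (5,5)] -> total=12
Click 3 (5,4) count=0: revealed 0 new [(none)] -> total=12

Answer: 12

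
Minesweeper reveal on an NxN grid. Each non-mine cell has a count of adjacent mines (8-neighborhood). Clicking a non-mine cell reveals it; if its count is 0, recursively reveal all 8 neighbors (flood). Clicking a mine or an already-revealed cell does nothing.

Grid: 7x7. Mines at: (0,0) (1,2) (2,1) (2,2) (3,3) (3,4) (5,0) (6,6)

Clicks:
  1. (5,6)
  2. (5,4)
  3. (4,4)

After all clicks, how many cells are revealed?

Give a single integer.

Answer: 16

Derivation:
Click 1 (5,6) count=1: revealed 1 new [(5,6)] -> total=1
Click 2 (5,4) count=0: revealed 15 new [(4,1) (4,2) (4,3) (4,4) (4,5) (5,1) (5,2) (5,3) (5,4) (5,5) (6,1) (6,2) (6,3) (6,4) (6,5)] -> total=16
Click 3 (4,4) count=2: revealed 0 new [(none)] -> total=16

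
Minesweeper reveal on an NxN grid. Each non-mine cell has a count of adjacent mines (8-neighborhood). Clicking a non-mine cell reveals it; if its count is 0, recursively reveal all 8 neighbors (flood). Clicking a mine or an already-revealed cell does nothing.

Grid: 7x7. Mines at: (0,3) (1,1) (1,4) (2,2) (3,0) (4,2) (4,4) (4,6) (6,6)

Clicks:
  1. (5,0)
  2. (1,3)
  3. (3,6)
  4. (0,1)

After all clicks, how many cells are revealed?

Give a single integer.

Click 1 (5,0) count=0: revealed 14 new [(4,0) (4,1) (5,0) (5,1) (5,2) (5,3) (5,4) (5,5) (6,0) (6,1) (6,2) (6,3) (6,4) (6,5)] -> total=14
Click 2 (1,3) count=3: revealed 1 new [(1,3)] -> total=15
Click 3 (3,6) count=1: revealed 1 new [(3,6)] -> total=16
Click 4 (0,1) count=1: revealed 1 new [(0,1)] -> total=17

Answer: 17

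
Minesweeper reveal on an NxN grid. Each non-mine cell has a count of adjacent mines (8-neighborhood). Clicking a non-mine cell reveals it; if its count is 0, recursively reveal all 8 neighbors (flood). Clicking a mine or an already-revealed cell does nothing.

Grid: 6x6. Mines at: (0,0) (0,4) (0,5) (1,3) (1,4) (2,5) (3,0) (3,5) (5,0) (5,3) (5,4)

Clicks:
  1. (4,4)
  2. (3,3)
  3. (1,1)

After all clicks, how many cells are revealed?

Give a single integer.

Click 1 (4,4) count=3: revealed 1 new [(4,4)] -> total=1
Click 2 (3,3) count=0: revealed 11 new [(2,1) (2,2) (2,3) (2,4) (3,1) (3,2) (3,3) (3,4) (4,1) (4,2) (4,3)] -> total=12
Click 3 (1,1) count=1: revealed 1 new [(1,1)] -> total=13

Answer: 13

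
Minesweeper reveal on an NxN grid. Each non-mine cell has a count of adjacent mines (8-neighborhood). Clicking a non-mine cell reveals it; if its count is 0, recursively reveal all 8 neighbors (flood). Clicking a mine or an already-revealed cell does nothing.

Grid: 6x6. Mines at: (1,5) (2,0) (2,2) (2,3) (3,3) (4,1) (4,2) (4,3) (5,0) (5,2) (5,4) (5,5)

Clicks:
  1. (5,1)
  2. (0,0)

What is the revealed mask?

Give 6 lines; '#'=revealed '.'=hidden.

Answer: #####.
#####.
......
......
......
.#....

Derivation:
Click 1 (5,1) count=4: revealed 1 new [(5,1)] -> total=1
Click 2 (0,0) count=0: revealed 10 new [(0,0) (0,1) (0,2) (0,3) (0,4) (1,0) (1,1) (1,2) (1,3) (1,4)] -> total=11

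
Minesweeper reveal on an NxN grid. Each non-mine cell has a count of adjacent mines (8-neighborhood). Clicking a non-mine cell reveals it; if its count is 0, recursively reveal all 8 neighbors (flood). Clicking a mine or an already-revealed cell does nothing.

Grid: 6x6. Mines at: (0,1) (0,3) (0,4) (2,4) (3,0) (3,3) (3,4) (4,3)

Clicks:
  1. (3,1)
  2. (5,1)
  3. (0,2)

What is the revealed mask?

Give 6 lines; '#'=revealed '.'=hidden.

Answer: ..#...
......
......
.#....
###...
###...

Derivation:
Click 1 (3,1) count=1: revealed 1 new [(3,1)] -> total=1
Click 2 (5,1) count=0: revealed 6 new [(4,0) (4,1) (4,2) (5,0) (5,1) (5,2)] -> total=7
Click 3 (0,2) count=2: revealed 1 new [(0,2)] -> total=8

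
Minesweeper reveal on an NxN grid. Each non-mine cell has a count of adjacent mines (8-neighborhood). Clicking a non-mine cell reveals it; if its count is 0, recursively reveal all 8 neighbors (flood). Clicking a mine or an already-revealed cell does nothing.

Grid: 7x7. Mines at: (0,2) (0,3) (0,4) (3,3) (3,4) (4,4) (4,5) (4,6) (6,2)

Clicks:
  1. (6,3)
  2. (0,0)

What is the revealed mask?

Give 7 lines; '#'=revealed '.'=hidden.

Click 1 (6,3) count=1: revealed 1 new [(6,3)] -> total=1
Click 2 (0,0) count=0: revealed 19 new [(0,0) (0,1) (1,0) (1,1) (1,2) (2,0) (2,1) (2,2) (3,0) (3,1) (3,2) (4,0) (4,1) (4,2) (5,0) (5,1) (5,2) (6,0) (6,1)] -> total=20

Answer: ##.....
###....
###....
###....
###....
###....
##.#...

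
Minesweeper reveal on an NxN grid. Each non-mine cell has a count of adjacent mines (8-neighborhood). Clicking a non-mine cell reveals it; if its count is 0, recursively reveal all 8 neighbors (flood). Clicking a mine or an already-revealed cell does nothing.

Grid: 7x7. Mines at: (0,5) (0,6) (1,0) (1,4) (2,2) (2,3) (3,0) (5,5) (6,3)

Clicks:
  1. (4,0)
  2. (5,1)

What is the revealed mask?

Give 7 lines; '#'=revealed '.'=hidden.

Answer: .......
.......
.......
.####..
#####..
#####..
###....

Derivation:
Click 1 (4,0) count=1: revealed 1 new [(4,0)] -> total=1
Click 2 (5,1) count=0: revealed 16 new [(3,1) (3,2) (3,3) (3,4) (4,1) (4,2) (4,3) (4,4) (5,0) (5,1) (5,2) (5,3) (5,4) (6,0) (6,1) (6,2)] -> total=17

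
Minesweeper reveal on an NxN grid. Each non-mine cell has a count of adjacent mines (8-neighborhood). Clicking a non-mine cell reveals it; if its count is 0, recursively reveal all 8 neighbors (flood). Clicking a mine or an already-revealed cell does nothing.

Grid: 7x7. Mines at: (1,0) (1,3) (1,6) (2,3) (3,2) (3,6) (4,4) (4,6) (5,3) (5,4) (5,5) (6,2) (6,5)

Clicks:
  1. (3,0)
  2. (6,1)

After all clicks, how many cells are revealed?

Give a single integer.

Click 1 (3,0) count=0: revealed 10 new [(2,0) (2,1) (3,0) (3,1) (4,0) (4,1) (5,0) (5,1) (6,0) (6,1)] -> total=10
Click 2 (6,1) count=1: revealed 0 new [(none)] -> total=10

Answer: 10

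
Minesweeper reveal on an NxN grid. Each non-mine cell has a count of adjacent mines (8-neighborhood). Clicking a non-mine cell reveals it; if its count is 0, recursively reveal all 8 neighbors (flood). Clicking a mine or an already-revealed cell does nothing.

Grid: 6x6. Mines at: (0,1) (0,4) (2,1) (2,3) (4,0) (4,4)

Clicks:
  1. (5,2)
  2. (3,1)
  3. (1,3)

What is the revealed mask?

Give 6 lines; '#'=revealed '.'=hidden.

Answer: ......
...#..
......
.###..
.###..
.###..

Derivation:
Click 1 (5,2) count=0: revealed 9 new [(3,1) (3,2) (3,3) (4,1) (4,2) (4,3) (5,1) (5,2) (5,3)] -> total=9
Click 2 (3,1) count=2: revealed 0 new [(none)] -> total=9
Click 3 (1,3) count=2: revealed 1 new [(1,3)] -> total=10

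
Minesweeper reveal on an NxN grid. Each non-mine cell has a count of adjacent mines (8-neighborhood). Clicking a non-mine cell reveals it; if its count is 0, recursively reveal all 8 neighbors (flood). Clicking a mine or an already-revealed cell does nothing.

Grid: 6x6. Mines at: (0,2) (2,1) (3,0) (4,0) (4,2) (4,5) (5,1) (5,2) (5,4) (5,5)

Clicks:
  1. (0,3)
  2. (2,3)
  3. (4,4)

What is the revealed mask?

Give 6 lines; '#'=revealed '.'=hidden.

Click 1 (0,3) count=1: revealed 1 new [(0,3)] -> total=1
Click 2 (2,3) count=0: revealed 14 new [(0,4) (0,5) (1,2) (1,3) (1,4) (1,5) (2,2) (2,3) (2,4) (2,5) (3,2) (3,3) (3,4) (3,5)] -> total=15
Click 3 (4,4) count=3: revealed 1 new [(4,4)] -> total=16

Answer: ...###
..####
..####
..####
....#.
......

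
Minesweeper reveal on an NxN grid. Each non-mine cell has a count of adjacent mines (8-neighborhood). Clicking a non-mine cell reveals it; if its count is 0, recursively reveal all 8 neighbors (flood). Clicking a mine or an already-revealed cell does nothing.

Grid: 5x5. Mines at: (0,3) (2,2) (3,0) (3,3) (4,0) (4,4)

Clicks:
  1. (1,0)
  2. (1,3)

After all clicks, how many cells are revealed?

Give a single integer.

Click 1 (1,0) count=0: revealed 8 new [(0,0) (0,1) (0,2) (1,0) (1,1) (1,2) (2,0) (2,1)] -> total=8
Click 2 (1,3) count=2: revealed 1 new [(1,3)] -> total=9

Answer: 9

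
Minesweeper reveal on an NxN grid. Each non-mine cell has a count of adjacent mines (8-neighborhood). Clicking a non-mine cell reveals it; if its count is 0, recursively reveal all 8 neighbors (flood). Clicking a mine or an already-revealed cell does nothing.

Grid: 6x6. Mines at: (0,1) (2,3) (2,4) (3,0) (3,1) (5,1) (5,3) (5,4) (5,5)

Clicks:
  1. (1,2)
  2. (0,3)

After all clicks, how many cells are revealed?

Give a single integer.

Click 1 (1,2) count=2: revealed 1 new [(1,2)] -> total=1
Click 2 (0,3) count=0: revealed 7 new [(0,2) (0,3) (0,4) (0,5) (1,3) (1,4) (1,5)] -> total=8

Answer: 8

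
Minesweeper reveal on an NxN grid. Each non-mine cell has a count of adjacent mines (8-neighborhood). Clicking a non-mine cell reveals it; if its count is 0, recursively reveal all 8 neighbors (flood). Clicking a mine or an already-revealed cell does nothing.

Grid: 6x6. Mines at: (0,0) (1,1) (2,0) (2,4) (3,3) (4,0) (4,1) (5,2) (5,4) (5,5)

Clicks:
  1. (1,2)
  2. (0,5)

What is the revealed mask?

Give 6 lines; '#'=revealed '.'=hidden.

Answer: ..####
..####
......
......
......
......

Derivation:
Click 1 (1,2) count=1: revealed 1 new [(1,2)] -> total=1
Click 2 (0,5) count=0: revealed 7 new [(0,2) (0,3) (0,4) (0,5) (1,3) (1,4) (1,5)] -> total=8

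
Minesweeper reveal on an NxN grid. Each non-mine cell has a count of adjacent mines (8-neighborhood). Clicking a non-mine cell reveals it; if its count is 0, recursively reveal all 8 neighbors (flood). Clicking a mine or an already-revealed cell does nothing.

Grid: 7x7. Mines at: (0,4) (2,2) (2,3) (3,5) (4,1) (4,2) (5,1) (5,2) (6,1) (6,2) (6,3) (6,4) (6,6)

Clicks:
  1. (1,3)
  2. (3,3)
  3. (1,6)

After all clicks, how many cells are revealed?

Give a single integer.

Answer: 8

Derivation:
Click 1 (1,3) count=3: revealed 1 new [(1,3)] -> total=1
Click 2 (3,3) count=3: revealed 1 new [(3,3)] -> total=2
Click 3 (1,6) count=0: revealed 6 new [(0,5) (0,6) (1,5) (1,6) (2,5) (2,6)] -> total=8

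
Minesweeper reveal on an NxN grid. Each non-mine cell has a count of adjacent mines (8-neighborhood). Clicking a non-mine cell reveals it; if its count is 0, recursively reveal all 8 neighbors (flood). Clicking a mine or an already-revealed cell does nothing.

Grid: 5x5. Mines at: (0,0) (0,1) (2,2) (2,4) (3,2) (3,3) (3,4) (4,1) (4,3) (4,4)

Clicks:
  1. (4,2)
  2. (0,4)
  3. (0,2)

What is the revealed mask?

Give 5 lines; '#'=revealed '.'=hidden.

Answer: ..###
..###
.....
.....
..#..

Derivation:
Click 1 (4,2) count=4: revealed 1 new [(4,2)] -> total=1
Click 2 (0,4) count=0: revealed 6 new [(0,2) (0,3) (0,4) (1,2) (1,3) (1,4)] -> total=7
Click 3 (0,2) count=1: revealed 0 new [(none)] -> total=7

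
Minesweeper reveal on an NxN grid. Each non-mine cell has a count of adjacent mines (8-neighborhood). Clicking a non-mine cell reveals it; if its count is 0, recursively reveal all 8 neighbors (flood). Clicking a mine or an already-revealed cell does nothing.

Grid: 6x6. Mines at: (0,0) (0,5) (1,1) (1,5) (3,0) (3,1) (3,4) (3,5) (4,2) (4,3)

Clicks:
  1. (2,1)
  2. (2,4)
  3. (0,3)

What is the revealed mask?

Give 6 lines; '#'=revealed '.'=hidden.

Click 1 (2,1) count=3: revealed 1 new [(2,1)] -> total=1
Click 2 (2,4) count=3: revealed 1 new [(2,4)] -> total=2
Click 3 (0,3) count=0: revealed 8 new [(0,2) (0,3) (0,4) (1,2) (1,3) (1,4) (2,2) (2,3)] -> total=10

Answer: ..###.
..###.
.####.
......
......
......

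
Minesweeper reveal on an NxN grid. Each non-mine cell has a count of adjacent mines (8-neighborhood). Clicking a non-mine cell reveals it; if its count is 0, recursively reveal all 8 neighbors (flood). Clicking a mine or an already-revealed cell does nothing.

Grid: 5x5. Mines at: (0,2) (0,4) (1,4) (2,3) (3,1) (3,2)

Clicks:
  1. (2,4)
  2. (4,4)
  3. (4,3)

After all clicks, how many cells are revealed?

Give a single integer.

Answer: 5

Derivation:
Click 1 (2,4) count=2: revealed 1 new [(2,4)] -> total=1
Click 2 (4,4) count=0: revealed 4 new [(3,3) (3,4) (4,3) (4,4)] -> total=5
Click 3 (4,3) count=1: revealed 0 new [(none)] -> total=5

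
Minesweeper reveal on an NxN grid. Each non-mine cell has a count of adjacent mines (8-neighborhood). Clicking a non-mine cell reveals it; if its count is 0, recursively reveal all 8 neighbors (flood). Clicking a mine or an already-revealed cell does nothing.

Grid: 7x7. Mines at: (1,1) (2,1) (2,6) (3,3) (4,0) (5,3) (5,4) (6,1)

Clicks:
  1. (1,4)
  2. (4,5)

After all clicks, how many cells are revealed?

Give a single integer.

Answer: 15

Derivation:
Click 1 (1,4) count=0: revealed 14 new [(0,2) (0,3) (0,4) (0,5) (0,6) (1,2) (1,3) (1,4) (1,5) (1,6) (2,2) (2,3) (2,4) (2,5)] -> total=14
Click 2 (4,5) count=1: revealed 1 new [(4,5)] -> total=15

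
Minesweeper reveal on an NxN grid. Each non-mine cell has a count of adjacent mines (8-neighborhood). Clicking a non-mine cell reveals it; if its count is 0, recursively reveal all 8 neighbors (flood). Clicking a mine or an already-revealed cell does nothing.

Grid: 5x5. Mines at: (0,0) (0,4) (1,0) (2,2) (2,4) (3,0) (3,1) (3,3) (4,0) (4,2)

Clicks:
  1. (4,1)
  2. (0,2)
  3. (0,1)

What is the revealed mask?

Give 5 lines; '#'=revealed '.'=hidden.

Click 1 (4,1) count=4: revealed 1 new [(4,1)] -> total=1
Click 2 (0,2) count=0: revealed 6 new [(0,1) (0,2) (0,3) (1,1) (1,2) (1,3)] -> total=7
Click 3 (0,1) count=2: revealed 0 new [(none)] -> total=7

Answer: .###.
.###.
.....
.....
.#...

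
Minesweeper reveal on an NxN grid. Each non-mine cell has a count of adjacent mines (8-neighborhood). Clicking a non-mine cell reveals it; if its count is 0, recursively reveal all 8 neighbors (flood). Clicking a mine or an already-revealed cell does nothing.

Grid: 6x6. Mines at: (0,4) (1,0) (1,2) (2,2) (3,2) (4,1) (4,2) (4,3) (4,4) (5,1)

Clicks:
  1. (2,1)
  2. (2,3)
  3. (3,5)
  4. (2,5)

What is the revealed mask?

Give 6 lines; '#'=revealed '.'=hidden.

Click 1 (2,1) count=4: revealed 1 new [(2,1)] -> total=1
Click 2 (2,3) count=3: revealed 1 new [(2,3)] -> total=2
Click 3 (3,5) count=1: revealed 1 new [(3,5)] -> total=3
Click 4 (2,5) count=0: revealed 7 new [(1,3) (1,4) (1,5) (2,4) (2,5) (3,3) (3,4)] -> total=10

Answer: ......
...###
.#.###
...###
......
......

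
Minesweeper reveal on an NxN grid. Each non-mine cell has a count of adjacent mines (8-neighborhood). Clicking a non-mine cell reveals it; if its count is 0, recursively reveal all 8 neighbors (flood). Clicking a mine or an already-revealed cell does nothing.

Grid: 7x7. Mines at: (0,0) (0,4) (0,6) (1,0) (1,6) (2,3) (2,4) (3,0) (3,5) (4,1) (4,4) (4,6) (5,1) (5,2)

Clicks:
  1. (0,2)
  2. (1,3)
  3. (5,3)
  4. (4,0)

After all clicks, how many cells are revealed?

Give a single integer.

Answer: 8

Derivation:
Click 1 (0,2) count=0: revealed 6 new [(0,1) (0,2) (0,3) (1,1) (1,2) (1,3)] -> total=6
Click 2 (1,3) count=3: revealed 0 new [(none)] -> total=6
Click 3 (5,3) count=2: revealed 1 new [(5,3)] -> total=7
Click 4 (4,0) count=3: revealed 1 new [(4,0)] -> total=8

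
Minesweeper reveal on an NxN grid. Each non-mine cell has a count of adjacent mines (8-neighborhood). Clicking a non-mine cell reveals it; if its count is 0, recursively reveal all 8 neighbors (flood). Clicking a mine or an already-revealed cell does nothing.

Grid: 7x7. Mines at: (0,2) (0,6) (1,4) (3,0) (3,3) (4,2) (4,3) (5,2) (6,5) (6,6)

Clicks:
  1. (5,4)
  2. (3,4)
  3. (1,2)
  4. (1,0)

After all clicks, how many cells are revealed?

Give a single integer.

Click 1 (5,4) count=2: revealed 1 new [(5,4)] -> total=1
Click 2 (3,4) count=2: revealed 1 new [(3,4)] -> total=2
Click 3 (1,2) count=1: revealed 1 new [(1,2)] -> total=3
Click 4 (1,0) count=0: revealed 6 new [(0,0) (0,1) (1,0) (1,1) (2,0) (2,1)] -> total=9

Answer: 9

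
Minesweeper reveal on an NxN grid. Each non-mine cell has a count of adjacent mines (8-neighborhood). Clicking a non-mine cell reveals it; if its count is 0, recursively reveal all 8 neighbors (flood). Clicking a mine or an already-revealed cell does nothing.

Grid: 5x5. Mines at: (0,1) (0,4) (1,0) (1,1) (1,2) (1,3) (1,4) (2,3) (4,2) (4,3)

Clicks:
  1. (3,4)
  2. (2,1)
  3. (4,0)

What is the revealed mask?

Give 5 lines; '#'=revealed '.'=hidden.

Click 1 (3,4) count=2: revealed 1 new [(3,4)] -> total=1
Click 2 (2,1) count=3: revealed 1 new [(2,1)] -> total=2
Click 3 (4,0) count=0: revealed 5 new [(2,0) (3,0) (3,1) (4,0) (4,1)] -> total=7

Answer: .....
.....
##...
##..#
##...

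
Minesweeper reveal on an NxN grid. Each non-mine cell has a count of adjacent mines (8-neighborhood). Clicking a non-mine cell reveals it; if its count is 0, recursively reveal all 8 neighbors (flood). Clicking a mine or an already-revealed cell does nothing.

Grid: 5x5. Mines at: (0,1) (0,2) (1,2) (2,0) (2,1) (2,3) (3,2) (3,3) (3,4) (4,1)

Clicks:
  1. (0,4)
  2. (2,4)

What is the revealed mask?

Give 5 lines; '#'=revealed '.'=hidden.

Click 1 (0,4) count=0: revealed 4 new [(0,3) (0,4) (1,3) (1,4)] -> total=4
Click 2 (2,4) count=3: revealed 1 new [(2,4)] -> total=5

Answer: ...##
...##
....#
.....
.....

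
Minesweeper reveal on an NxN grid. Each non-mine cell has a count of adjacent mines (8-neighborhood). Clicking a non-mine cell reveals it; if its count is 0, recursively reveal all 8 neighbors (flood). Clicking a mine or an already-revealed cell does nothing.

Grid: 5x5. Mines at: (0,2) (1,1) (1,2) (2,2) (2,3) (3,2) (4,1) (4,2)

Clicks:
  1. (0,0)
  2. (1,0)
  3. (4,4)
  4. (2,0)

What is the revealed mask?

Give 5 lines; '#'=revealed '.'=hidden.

Click 1 (0,0) count=1: revealed 1 new [(0,0)] -> total=1
Click 2 (1,0) count=1: revealed 1 new [(1,0)] -> total=2
Click 3 (4,4) count=0: revealed 4 new [(3,3) (3,4) (4,3) (4,4)] -> total=6
Click 4 (2,0) count=1: revealed 1 new [(2,0)] -> total=7

Answer: #....
#....
#....
...##
...##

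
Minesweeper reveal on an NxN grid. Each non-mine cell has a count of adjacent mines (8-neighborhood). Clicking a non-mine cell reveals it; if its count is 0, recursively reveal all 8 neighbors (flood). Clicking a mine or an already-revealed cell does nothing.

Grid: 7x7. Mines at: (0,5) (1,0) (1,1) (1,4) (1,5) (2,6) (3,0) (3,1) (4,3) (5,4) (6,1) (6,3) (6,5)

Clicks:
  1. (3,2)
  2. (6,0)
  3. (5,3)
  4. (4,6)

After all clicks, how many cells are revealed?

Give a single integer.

Answer: 9

Derivation:
Click 1 (3,2) count=2: revealed 1 new [(3,2)] -> total=1
Click 2 (6,0) count=1: revealed 1 new [(6,0)] -> total=2
Click 3 (5,3) count=3: revealed 1 new [(5,3)] -> total=3
Click 4 (4,6) count=0: revealed 6 new [(3,5) (3,6) (4,5) (4,6) (5,5) (5,6)] -> total=9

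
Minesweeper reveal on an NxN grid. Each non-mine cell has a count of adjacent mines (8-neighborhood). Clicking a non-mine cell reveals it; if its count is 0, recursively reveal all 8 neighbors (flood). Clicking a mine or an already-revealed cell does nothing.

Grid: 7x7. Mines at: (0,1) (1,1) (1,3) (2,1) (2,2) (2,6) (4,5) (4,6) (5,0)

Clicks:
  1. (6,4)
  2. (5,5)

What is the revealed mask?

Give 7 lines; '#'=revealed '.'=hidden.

Click 1 (6,4) count=0: revealed 20 new [(3,1) (3,2) (3,3) (3,4) (4,1) (4,2) (4,3) (4,4) (5,1) (5,2) (5,3) (5,4) (5,5) (5,6) (6,1) (6,2) (6,3) (6,4) (6,5) (6,6)] -> total=20
Click 2 (5,5) count=2: revealed 0 new [(none)] -> total=20

Answer: .......
.......
.......
.####..
.####..
.######
.######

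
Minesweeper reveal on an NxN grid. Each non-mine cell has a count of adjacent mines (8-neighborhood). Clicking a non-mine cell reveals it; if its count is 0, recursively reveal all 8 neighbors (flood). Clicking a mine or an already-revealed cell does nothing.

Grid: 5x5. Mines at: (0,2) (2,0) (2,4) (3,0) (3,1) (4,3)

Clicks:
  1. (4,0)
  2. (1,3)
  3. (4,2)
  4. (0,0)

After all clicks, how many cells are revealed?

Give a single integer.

Answer: 7

Derivation:
Click 1 (4,0) count=2: revealed 1 new [(4,0)] -> total=1
Click 2 (1,3) count=2: revealed 1 new [(1,3)] -> total=2
Click 3 (4,2) count=2: revealed 1 new [(4,2)] -> total=3
Click 4 (0,0) count=0: revealed 4 new [(0,0) (0,1) (1,0) (1,1)] -> total=7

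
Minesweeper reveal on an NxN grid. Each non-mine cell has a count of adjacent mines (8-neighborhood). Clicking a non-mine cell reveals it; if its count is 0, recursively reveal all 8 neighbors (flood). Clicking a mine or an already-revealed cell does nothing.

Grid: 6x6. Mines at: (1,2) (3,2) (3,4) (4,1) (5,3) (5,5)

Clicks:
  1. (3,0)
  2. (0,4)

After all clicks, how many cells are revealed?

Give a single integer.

Answer: 10

Derivation:
Click 1 (3,0) count=1: revealed 1 new [(3,0)] -> total=1
Click 2 (0,4) count=0: revealed 9 new [(0,3) (0,4) (0,5) (1,3) (1,4) (1,5) (2,3) (2,4) (2,5)] -> total=10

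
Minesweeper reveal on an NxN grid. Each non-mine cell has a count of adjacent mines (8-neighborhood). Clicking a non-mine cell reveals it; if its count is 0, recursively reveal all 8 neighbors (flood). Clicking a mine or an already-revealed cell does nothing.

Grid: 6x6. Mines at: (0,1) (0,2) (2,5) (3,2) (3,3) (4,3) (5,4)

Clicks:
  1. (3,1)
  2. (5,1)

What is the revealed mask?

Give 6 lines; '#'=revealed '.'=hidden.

Click 1 (3,1) count=1: revealed 1 new [(3,1)] -> total=1
Click 2 (5,1) count=0: revealed 11 new [(1,0) (1,1) (2,0) (2,1) (3,0) (4,0) (4,1) (4,2) (5,0) (5,1) (5,2)] -> total=12

Answer: ......
##....
##....
##....
###...
###...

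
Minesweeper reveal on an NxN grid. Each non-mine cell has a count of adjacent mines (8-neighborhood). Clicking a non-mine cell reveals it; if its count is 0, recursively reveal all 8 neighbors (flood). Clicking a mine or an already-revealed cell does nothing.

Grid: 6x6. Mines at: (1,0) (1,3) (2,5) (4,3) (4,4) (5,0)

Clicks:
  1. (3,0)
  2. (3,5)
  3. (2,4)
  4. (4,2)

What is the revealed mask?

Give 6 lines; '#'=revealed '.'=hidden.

Answer: ......
......
###.#.
###..#
###...
......

Derivation:
Click 1 (3,0) count=0: revealed 9 new [(2,0) (2,1) (2,2) (3,0) (3,1) (3,2) (4,0) (4,1) (4,2)] -> total=9
Click 2 (3,5) count=2: revealed 1 new [(3,5)] -> total=10
Click 3 (2,4) count=2: revealed 1 new [(2,4)] -> total=11
Click 4 (4,2) count=1: revealed 0 new [(none)] -> total=11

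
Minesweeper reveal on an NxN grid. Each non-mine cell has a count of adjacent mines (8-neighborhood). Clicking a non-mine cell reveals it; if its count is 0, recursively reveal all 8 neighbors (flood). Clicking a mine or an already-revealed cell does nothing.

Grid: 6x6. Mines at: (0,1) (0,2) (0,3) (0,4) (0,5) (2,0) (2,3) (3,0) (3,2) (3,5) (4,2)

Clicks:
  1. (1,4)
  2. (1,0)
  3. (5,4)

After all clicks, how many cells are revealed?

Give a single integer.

Answer: 8

Derivation:
Click 1 (1,4) count=4: revealed 1 new [(1,4)] -> total=1
Click 2 (1,0) count=2: revealed 1 new [(1,0)] -> total=2
Click 3 (5,4) count=0: revealed 6 new [(4,3) (4,4) (4,5) (5,3) (5,4) (5,5)] -> total=8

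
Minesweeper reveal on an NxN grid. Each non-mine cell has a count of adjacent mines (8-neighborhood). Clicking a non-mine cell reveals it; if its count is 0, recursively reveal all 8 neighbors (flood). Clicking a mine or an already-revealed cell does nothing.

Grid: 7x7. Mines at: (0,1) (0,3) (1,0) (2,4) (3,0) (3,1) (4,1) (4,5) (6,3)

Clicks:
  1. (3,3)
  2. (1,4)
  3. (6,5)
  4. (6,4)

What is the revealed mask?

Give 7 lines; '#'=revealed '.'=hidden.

Answer: .......
....#..
.......
...#...
.......
....###
....###

Derivation:
Click 1 (3,3) count=1: revealed 1 new [(3,3)] -> total=1
Click 2 (1,4) count=2: revealed 1 new [(1,4)] -> total=2
Click 3 (6,5) count=0: revealed 6 new [(5,4) (5,5) (5,6) (6,4) (6,5) (6,6)] -> total=8
Click 4 (6,4) count=1: revealed 0 new [(none)] -> total=8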